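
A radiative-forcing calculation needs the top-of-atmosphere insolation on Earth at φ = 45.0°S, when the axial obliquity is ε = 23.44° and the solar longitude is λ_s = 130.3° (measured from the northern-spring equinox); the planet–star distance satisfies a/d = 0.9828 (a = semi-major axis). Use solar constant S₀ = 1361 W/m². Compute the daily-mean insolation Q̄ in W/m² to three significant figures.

Q̄ ≈ 155 W/m²

Solar declination: sin δ = sin ε · sin λ_s = sin 23.44° × sin 130.3° = 0.30338, so δ = +17.661°.
cos H₀ = −tan(-45.0°) tan(+17.661°) = 0.3184, H₀ = 1.2468 rad.
Bracket: H₀ sin φ sin δ + cos φ cos δ sin H₀ = 1.2468×-0.70711×0.30338 + 0.70711×0.95287×0.94796 = -0.267467 + 0.638720 = 0.371253.
Inverse-square distance factor (a/d)² = 0.9828² = 0.965896.
Q̄ = (S₀/π) × 0.965896 × [bracket] = (1361/π) × 0.965896 × 0.371253 = 155.3 W/m².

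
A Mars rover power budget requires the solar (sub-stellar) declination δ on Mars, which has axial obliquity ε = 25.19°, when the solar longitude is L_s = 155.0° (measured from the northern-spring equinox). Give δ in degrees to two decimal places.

sin δ = sin ε · sin L_s = sin 25.19° × sin 155.0° = 0.179875.
δ = arcsin(0.179875) = +10.36°.

δ = +10.36°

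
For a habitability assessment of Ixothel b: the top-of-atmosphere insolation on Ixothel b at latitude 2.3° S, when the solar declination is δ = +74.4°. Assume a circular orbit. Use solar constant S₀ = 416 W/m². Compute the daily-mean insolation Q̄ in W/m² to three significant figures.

Q̄ ≈ 27.9 W/m²

cos H₀ = −tan(-2.3°) tan(+74.400°) = 0.1439, H₀ = 1.4264 rad.
Bracket: H₀ sin φ sin δ + cos φ cos δ sin H₀ = 1.4264×-0.04013×0.96316 + 0.99919×0.26892×0.98960 = -0.055133 + 0.265908 = 0.210775.
Q̄ = (S₀/π) × [bracket] = (416/π) × 0.210775 = 27.91 W/m².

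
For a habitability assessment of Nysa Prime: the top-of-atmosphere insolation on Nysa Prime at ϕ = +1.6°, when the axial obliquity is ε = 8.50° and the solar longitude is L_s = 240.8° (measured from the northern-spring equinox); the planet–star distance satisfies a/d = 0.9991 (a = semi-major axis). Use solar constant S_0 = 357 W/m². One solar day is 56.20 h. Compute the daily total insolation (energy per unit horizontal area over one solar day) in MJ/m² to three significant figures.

Solar declination: sin δ = sin ε · sin L_s = sin 8.50° × sin 240.8° = -0.12903, so δ = -7.413°.
cos h₀ = −tan(+1.6°) tan(-7.413°) = 0.0036, h₀ = 1.5672 rad.
Bracket: h₀ sin ϕ sin δ + cos ϕ cos δ sin h₀ = 1.5672×0.02792×-0.12903 + 0.99961×0.99164×0.99999 = -0.005646 + 0.991243 = 0.985597.
Inverse-square distance factor (a/d)² = 0.9991² = 0.998201.
Q̄ = (S_0/π) × 0.998201 × [bracket] = (357/π) × 0.998201 × 0.985597 = 111.80 W/m².
Daily total = Q̄ × 56.20 h × 3600 s/h = 111.80 × 56.20 × 3600 / 10⁶ = 22.62 MJ/m².

22.6 MJ/m²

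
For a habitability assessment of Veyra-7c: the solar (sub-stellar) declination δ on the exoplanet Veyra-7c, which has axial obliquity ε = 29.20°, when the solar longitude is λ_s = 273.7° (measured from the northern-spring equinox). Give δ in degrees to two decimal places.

sin δ = sin ε · sin λ_s = sin 29.20° × sin 273.7° = -0.486843.
δ = arcsin(-0.486843) = -29.13°.

δ = -29.13°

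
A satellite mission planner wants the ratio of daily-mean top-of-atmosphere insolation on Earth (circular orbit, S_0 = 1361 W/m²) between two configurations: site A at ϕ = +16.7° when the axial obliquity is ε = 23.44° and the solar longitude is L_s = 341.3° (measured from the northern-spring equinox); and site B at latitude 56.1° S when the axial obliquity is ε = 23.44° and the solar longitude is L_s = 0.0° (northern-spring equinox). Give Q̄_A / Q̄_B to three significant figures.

Q̄_A / Q̄_B ≈ 1.60

— Configuration A (ϕ=+16.7°):
Solar declination: sin δ = sin ε · sin L_s = sin 23.44° × sin 341.3° = -0.12754, so δ = -7.327°.
cos h₀ = −tan(+16.7°) tan(-7.327°) = 0.0386, h₀ = 1.5322 rad.
Bracket: h₀ sin ϕ sin δ + cos ϕ cos δ sin h₀ = 1.5322×0.28736×-0.12754 + 0.95782×0.99183×0.99926 = -0.056155 + 0.949292 = 0.893137.
Q̄ = (S_0/π) × [bracket] = (1361/π) × 0.893137 = 386.92 W/m².
— Configuration B (ϕ=-56.1°):
Solar declination: sin δ = sin ε · sin L_s = sin 23.44° × sin 0.0° = 0.00000, so δ = +0.000°.
cos h₀ = −tan(-56.1°) tan(+0.000°) = 0.0000, h₀ = 1.5708 rad.
Bracket: h₀ sin ϕ sin δ + cos ϕ cos δ sin h₀ = 1.5708×-0.83001×0.00000 + 0.55775×1.00000×1.00000 = -0.000000 + 0.557750 = 0.557750.
Q̄ = (S_0/π) × [bracket] = (1361/π) × 0.557750 = 241.63 W/m².
Ratio Q̄_A / Q̄_B = 386.92 / 241.63 = 1.601.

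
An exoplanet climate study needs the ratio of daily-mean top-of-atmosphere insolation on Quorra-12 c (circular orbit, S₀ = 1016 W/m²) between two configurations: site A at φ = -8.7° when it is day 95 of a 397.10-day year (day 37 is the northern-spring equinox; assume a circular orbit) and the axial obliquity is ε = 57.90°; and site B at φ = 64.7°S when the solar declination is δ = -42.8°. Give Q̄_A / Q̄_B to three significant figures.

— Configuration A (φ=-8.7°):
Solar longitude: λ_s = 360° × (95 − 37)/397.10 = 52.581°.
sin δ = sin 57.90° × sin 52.581° = 0.67280, so δ = +42.283°.
cos H₀ = −tan(-8.7°) tan(+42.283°) = 0.1392, H₀ = 1.4312 rad.
Bracket: H₀ sin φ sin δ + cos φ cos δ sin H₀ = 1.4312×-0.15126×0.67280 + 0.98849×0.73983×0.99027 = -0.145650 + 0.724199 = 0.578549.
Q̄ = (S₀/π) × [bracket] = (1016/π) × 0.578549 = 187.10 W/m².
— Configuration B (φ=-64.7°):
cos H₀ = −tan(-64.7°) tan(-42.800°) = -1.9590 ≤ −1 ⇒ polar day, H₀ = π.
Bracket: H₀ sin φ sin δ + cos φ cos δ sin H₀ = 3.1416×-0.90408×-0.67944 + 0.42736×0.73373×0.00000 = 1.929785 + 0.000000 = 1.929785.
Q̄ = (S₀/π) × [bracket] = (1016/π) × 1.929785 = 624.10 W/m².
Ratio Q̄_A / Q̄_B = 187.10 / 624.10 = 0.2998.

Q̄_A / Q̄_B ≈ 0.300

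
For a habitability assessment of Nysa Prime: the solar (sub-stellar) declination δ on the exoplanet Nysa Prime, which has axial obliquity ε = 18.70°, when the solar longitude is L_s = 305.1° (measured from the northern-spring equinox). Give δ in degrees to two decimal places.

δ = -15.21°

sin δ = sin ε · sin L_s = sin 18.70° × sin 305.1° = -0.262309.
δ = arcsin(-0.262309) = -15.21°.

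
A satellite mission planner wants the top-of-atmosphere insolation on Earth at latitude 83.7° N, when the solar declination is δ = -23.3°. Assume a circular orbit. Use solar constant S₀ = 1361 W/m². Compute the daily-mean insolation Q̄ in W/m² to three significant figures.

cos H₀ = −tan(+83.7°) tan(-23.300°) = 3.9009 ≥ 1 ⇒ polar night, H₀ = 0 and Q̄ = 0.

Q̄ ≈ 0.00 W/m²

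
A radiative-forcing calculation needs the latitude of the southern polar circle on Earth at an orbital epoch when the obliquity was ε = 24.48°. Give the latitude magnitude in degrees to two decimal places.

65.52°

The polar circle is the lowest latitude that experiences at least one full rotation of continuous darkness at the northern-summer solstice; it lies at |φ| = 90° − ε = 90° − 24.48° = 65.52°.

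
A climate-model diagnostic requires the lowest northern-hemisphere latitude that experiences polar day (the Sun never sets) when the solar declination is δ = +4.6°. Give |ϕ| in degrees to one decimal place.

Polar day requires cos h₀ = −tan ϕ tan δ ≤ −1, i.e. tan ϕ tan δ ≥ 1.
The boundary is |tan ϕ| · |tan δ| = 1, so |ϕ| = 90° − |δ| = 90° − 4.6° = 85.4° in the northern hemisphere.

|ϕ| = 85.4°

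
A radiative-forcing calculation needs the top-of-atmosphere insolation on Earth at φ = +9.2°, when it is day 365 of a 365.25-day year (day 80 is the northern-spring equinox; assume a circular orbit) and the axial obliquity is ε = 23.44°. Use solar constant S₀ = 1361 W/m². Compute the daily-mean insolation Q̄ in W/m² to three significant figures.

Solar longitude: λ_s = 360° × (365 − 80)/365.25 = 280.903°.
sin δ = sin 23.44° × sin 280.903° = -0.39061, so δ = -22.992°.
cos H₀ = −tan(+9.2°) tan(-22.992°) = 0.0687, H₀ = 1.5020 rad.
Bracket: H₀ sin φ sin δ + cos φ cos δ sin H₀ = 1.5020×0.15988×-0.39061 + 0.98714×0.92056×0.99764 = -0.093801 + 0.906577 = 0.812776.
Q̄ = (S₀/π) × [bracket] = (1361/π) × 0.812776 = 352.1 W/m².

Q̄ ≈ 352 W/m²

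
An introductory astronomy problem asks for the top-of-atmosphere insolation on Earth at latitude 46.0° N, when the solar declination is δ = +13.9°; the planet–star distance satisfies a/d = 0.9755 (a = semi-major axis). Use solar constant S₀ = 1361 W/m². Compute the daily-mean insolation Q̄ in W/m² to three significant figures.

Q̄ ≈ 399 W/m²

cos H₀ = −tan(+46.0°) tan(+13.900°) = -0.2563, H₀ = 1.8300 rad.
Bracket: H₀ sin φ sin δ + cos φ cos δ sin H₀ = 1.8300×0.71934×0.24023 + 0.69466×0.97072×0.96661 = 0.316237 + 0.651805 = 0.968042.
Inverse-square distance factor (a/d)² = 0.9755² = 0.951600.
Q̄ = (S₀/π) × 0.951600 × [bracket] = (1361/π) × 0.951600 × 0.968042 = 399.1 W/m².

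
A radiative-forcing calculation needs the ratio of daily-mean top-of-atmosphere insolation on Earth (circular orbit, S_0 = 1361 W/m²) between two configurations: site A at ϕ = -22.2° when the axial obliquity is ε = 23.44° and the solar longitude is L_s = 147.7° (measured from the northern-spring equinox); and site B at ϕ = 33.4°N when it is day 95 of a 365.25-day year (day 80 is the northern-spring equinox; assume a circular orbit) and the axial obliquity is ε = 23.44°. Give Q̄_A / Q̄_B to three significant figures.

— Configuration A (ϕ=-22.2°):
Solar declination: sin δ = sin ε · sin L_s = sin 23.44° × sin 147.7° = 0.21256, so δ = +12.272°.
cos h₀ = −tan(-22.2°) tan(+12.272°) = 0.0888, h₀ = 1.4819 rad.
Bracket: h₀ sin ϕ sin δ + cos ϕ cos δ sin h₀ = 1.4819×-0.37784×0.21256 + 0.92587×0.97715×0.99605 = -0.119017 + 0.901140 = 0.782123.
Q̄ = (S_0/π) × [bracket] = (1361/π) × 0.782123 = 338.83 W/m².
— Configuration B (ϕ=+33.4°):
Solar longitude: L_s = 360° × (95 − 80)/365.25 = 14.784°.
sin δ = sin 23.44° × sin 14.784° = 0.10151, so δ = +5.826°.
cos h₀ = −tan(+33.4°) tan(+5.826°) = -0.0673, h₀ = 1.6381 rad.
Bracket: h₀ sin ϕ sin δ + cos ϕ cos δ sin h₀ = 1.6381×0.55048×0.10151 + 0.83485×0.99483×0.99773 = 0.091536 + 0.828649 = 0.920185.
Q̄ = (S_0/π) × [bracket] = (1361/π) × 0.920185 = 398.64 W/m².
Ratio Q̄_A / Q̄_B = 338.83 / 398.64 = 0.8500.

Q̄_A / Q̄_B ≈ 0.850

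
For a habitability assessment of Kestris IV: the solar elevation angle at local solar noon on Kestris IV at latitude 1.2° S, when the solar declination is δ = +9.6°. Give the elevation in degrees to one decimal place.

At local noon the hour angle is zero, so the zenith angle equals |φ − δ| = |-1.2° − (+9.600°)| = 10.800°.
Elevation = 90° − 10.800° = 79.2°.

79.2°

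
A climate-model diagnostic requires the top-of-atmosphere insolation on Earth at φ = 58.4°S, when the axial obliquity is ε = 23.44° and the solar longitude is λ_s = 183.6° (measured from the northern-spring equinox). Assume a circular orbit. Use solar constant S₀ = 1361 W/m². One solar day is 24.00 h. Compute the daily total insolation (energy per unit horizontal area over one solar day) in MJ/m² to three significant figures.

Solar declination: sin δ = sin ε · sin λ_s = sin 23.44° × sin 183.6° = -0.02498, so δ = -1.431°.
cos H₀ = −tan(-58.4°) tan(-1.431°) = -0.0406, H₀ = 1.6114 rad.
Bracket: H₀ sin φ sin δ + cos φ cos δ sin H₀ = 1.6114×-0.85173×-0.02498 + 0.52399×0.99969×0.99917 = 0.034284 + 0.523393 = 0.557677.
Q̄ = (S₀/π) × [bracket] = (1361/π) × 0.557677 = 241.60 W/m².
Daily total = Q̄ × 24.00 h × 3600 s/h = 241.60 × 24.00 × 3600 / 10⁶ = 20.87 MJ/m².

20.9 MJ/m²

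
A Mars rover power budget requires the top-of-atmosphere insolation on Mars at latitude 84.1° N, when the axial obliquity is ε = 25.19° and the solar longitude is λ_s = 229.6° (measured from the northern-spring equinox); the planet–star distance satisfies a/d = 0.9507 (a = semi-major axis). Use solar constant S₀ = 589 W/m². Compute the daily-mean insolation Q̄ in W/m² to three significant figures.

Solar declination: sin δ = sin ε · sin λ_s = sin 25.19° × sin 229.6° = -0.32413, so δ = -18.913°.
cos H₀ = −tan(+84.1°) tan(-18.913°) = 3.3155 ≥ 1 ⇒ polar night, H₀ = 0 and Q̄ = 0.
Inverse-square distance factor (a/d)² = 0.9507² = 0.903830.

Q̄ ≈ 0.00 W/m²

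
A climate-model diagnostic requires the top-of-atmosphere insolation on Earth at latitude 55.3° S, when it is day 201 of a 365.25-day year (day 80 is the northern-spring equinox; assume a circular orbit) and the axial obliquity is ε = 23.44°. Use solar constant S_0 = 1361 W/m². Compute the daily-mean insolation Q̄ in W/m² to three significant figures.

Q̄ ≈ 71.0 W/m²

Solar longitude: L_s = 360° × (201 − 80)/365.25 = 119.261°.
sin δ = sin 23.44° × sin 119.261° = 0.34703, so δ = +20.306°.
cos h₀ = −tan(-55.3°) tan(+20.306°) = 0.5344, h₀ = 1.0070 rad.
Bracket: h₀ sin ϕ sin δ + cos ϕ cos δ sin h₀ = 1.0070×-0.82214×0.34703 + 0.56928×0.93785×0.84524 = -0.287304 + 0.451273 = 0.163969.
Q̄ = (S_0/π) × [bracket] = (1361/π) × 0.163969 = 71.03 W/m².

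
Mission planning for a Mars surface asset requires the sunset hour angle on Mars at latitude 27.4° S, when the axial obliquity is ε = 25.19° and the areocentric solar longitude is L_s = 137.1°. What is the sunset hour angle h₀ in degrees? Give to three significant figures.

sin δ = sin 25.19° × sin 137.1° = 0.28973, so δ = +16.842°.
cos h₀ = −tan ϕ · tan δ = −tan(-27.4°) × tan(+16.842°) = 0.1569, so h₀ = 1.4132 rad = 80.97°.

h₀ = 81.0°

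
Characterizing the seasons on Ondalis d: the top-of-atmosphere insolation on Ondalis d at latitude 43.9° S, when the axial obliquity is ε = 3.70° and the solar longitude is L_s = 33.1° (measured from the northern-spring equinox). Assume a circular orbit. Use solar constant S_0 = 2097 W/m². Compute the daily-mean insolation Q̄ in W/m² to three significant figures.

Q̄ ≈ 455 W/m²

Solar declination: sin δ = sin ε · sin L_s = sin 3.70° × sin 33.1° = 0.03524, so δ = +2.020°.
cos h₀ = −tan(-43.9°) tan(+2.020°) = 0.0339, h₀ = 1.5369 rad.
Bracket: h₀ sin ϕ sin δ + cos ϕ cos δ sin h₀ = 1.5369×-0.69340×0.03524 + 0.72055×0.99938×0.99942 = -0.037555 + 0.719686 = 0.682131.
Q̄ = (S_0/π) × [bracket] = (2097/π) × 0.682131 = 455.3 W/m².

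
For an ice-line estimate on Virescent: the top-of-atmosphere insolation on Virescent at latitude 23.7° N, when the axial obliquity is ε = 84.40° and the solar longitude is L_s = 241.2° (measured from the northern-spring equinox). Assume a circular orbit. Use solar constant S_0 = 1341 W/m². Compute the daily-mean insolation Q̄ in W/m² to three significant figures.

Solar declination: sin δ = sin ε · sin L_s = sin 84.40° × sin 241.2° = -0.87212, so δ = -60.706°.
cos h₀ = −tan(+23.7°) tan(-60.706°) = 0.7824, h₀ = 0.6722 rad.
Bracket: h₀ sin ϕ sin δ + cos ϕ cos δ sin h₀ = 0.6722×0.40195×-0.87212 + 0.91566×0.48928×0.62273 = -0.235639 + 0.278992 = 0.043353.
Q̄ = (S_0/π) × [bracket] = (1341/π) × 0.043353 = 18.51 W/m².

Q̄ ≈ 18.5 W/m²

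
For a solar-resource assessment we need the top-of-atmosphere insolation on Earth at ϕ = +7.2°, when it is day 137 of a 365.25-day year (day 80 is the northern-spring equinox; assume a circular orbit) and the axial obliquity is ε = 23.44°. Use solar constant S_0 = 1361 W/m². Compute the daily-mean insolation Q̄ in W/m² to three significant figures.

Q̄ ≈ 434 W/m²

Solar longitude: L_s = 360° × (137 − 80)/365.25 = 56.181°.
sin δ = sin 23.44° × sin 56.181° = 0.33048, so δ = +19.298°.
cos h₀ = −tan(+7.2°) tan(+19.298°) = -0.0442, h₀ = 1.6150 rad.
Bracket: h₀ sin ϕ sin δ + cos ϕ cos δ sin h₀ = 1.6150×0.12533×0.33048 + 0.99211×0.94381×0.99902 = 0.066892 + 0.935446 = 1.002338.
Q̄ = (S_0/π) × [bracket] = (1361/π) × 1.002338 = 434.2 W/m².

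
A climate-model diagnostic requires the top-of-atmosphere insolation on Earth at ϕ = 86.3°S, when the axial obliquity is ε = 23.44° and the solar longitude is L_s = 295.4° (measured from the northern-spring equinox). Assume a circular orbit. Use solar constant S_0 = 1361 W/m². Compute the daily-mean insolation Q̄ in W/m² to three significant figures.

Q̄ ≈ 488 W/m²

Solar declination: sin δ = sin ε · sin L_s = sin 23.44° × sin 295.4° = -0.35934, so δ = -21.059°.
cos h₀ = −tan(-86.3°) tan(-21.059°) = -5.9544 ≤ −1 ⇒ polar day, h₀ = π.
Bracket: h₀ sin ϕ sin δ + cos ϕ cos δ sin h₀ = 3.1416×-0.99792×-0.35934 + 0.06453×0.93321×0.00000 = 1.126554 + 0.000000 = 1.126554.
Q̄ = (S_0/π) × [bracket] = (1361/π) × 1.126554 = 488.0 W/m².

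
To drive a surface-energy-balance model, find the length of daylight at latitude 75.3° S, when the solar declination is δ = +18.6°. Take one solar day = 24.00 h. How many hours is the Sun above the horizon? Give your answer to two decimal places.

cos H₀ = −tan φ · tan δ = 1.2828 ≥ 1, so the Sun never rises (polar night) and H₀ = 0.
Daylight = 2H₀/(2π) × 24.00 h = (0.0000/π) × 24.00 = 0.00 h.

0.00 h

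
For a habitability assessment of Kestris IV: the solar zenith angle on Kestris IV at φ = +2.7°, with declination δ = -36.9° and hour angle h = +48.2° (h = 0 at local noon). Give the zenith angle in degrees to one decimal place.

cos θ_z = sin φ sin δ + cos φ cos δ cos h = -0.028284 + 0.532424 = 0.504140.
θ_z = arccos(0.504140) = 59.7°.

θ_z = 59.7°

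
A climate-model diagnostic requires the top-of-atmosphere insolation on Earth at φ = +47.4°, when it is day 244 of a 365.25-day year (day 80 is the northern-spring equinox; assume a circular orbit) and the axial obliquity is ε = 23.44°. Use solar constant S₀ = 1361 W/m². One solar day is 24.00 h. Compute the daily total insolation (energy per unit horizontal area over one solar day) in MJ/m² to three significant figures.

Solar longitude: λ_s = 360° × (244 − 80)/365.25 = 161.643°.
sin δ = sin 23.44° × sin 161.643° = 0.12528, so δ = +7.197°.
cos H₀ = −tan(+47.4°) tan(+7.197°) = -0.1373, H₀ = 1.7086 rad.
Bracket: H₀ sin φ sin δ + cos φ cos δ sin H₀ = 1.7086×0.73610×0.12528 + 0.67688×0.99212×0.99053 = 0.157565 + 0.665187 = 0.822752.
Q̄ = (S₀/π) × [bracket] = (1361/π) × 0.822752 = 356.43 W/m².
Daily total = Q̄ × 24.00 h × 3600 s/h = 356.43 × 24.00 × 3600 / 10⁶ = 30.80 MJ/m².

30.8 MJ/m²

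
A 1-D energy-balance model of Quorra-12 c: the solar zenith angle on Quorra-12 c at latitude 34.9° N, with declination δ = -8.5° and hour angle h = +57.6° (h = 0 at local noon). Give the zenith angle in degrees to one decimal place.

θ_z = 69.5°

cos θ_z = sin φ sin δ + cos φ cos δ cos h = -0.084569 + 0.434632 = 0.350063.
θ_z = arccos(0.350063) = 69.5°.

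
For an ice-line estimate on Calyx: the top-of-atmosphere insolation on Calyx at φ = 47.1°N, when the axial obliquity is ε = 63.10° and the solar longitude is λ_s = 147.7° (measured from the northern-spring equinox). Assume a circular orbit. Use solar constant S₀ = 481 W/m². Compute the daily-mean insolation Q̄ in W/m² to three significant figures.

Solar declination: sin δ = sin ε · sin λ_s = sin 63.10° × sin 147.7° = 0.47653, so δ = +28.459°.
cos H₀ = −tan(+47.1°) tan(+28.459°) = -0.5833, H₀ = 2.1936 rad.
Bracket: H₀ sin φ sin δ + cos φ cos δ sin H₀ = 2.1936×0.73254×0.47653 + 0.68072×0.87916×0.81226 = 0.765736 + 0.486107 = 1.251843.
Q̄ = (S₀/π) × [bracket] = (481/π) × 1.251843 = 191.7 W/m².

Q̄ ≈ 192 W/m²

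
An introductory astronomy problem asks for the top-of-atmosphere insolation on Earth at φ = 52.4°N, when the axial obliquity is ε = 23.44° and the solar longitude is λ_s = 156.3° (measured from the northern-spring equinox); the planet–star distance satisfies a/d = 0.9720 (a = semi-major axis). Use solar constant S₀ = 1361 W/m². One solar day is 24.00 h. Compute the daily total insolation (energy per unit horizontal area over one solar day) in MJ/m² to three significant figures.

28.8 MJ/m²

Solar declination: sin δ = sin ε · sin λ_s = sin 23.44° × sin 156.3° = 0.15989, so δ = +9.201°.
cos H₀ = −tan(+52.4°) tan(+9.201°) = -0.2103, H₀ = 1.7827 rad.
Bracket: H₀ sin φ sin δ + cos φ cos δ sin H₀ = 1.7827×0.79229×0.15989 + 0.61015×0.98713×0.97763 = 0.225831 + 0.588824 = 0.814655.
Inverse-square distance factor (a/d)² = 0.9720² = 0.944784.
Q̄ = (S₀/π) × 0.944784 × [bracket] = (1361/π) × 0.944784 × 0.814655 = 333.44 W/m².
Daily total = Q̄ × 24.00 h × 3600 s/h = 333.44 × 24.00 × 3600 / 10⁶ = 28.81 MJ/m².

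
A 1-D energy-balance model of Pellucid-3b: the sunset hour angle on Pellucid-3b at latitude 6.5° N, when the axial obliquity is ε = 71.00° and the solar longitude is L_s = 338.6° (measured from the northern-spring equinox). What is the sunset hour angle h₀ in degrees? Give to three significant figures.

h₀ = 87.6°

Solar declination: sin δ = sin ε · sin L_s = sin 71.00° × sin 338.6° = -0.34500, so δ = -20.182°.
cos h₀ = −tan ϕ · tan δ = −tan(+6.5°) × tan(-20.182°) = 0.0419, so h₀ = 1.5289 rad = 87.60°.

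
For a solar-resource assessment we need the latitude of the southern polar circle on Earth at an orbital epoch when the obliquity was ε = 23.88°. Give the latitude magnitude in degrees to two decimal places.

The polar circle is the lowest latitude that experiences at least one full rotation of continuous darkness at the northern-summer solstice; it lies at |φ| = 90° − ε = 90° − 23.88° = 66.12°.

66.12°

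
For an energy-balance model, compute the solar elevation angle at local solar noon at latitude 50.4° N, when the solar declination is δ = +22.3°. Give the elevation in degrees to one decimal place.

At local noon the hour angle is zero, so the zenith angle equals |φ − δ| = |+50.4° − (+22.300°)| = 28.100°.
Elevation = 90° − 28.100° = 61.9°.

61.9°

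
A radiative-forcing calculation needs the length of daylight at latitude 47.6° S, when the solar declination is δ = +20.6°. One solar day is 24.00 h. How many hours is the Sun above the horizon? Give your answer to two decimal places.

8.76 h

cos h₀ = −tan ϕ · tan δ = −tan(-47.6°) × tan(+20.600°) = 0.4116, so h₀ = 1.1465 rad = 65.69°.
Daylight = 2h₀/(2π) × 24.00 h = (1.1465/π) × 24.00 = 8.76 h.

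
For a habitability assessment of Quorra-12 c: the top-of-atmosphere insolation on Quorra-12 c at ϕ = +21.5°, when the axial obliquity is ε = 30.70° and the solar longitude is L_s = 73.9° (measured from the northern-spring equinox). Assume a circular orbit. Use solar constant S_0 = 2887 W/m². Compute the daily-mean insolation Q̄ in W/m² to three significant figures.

Solar declination: sin δ = sin ε · sin L_s = sin 30.70° × sin 73.9° = 0.49052, so δ = +29.375°.
cos h₀ = −tan(+21.5°) tan(+29.375°) = -0.2217, h₀ = 1.7944 rad.
Bracket: h₀ sin ϕ sin δ + cos ϕ cos δ sin h₀ = 1.7944×0.36650×0.49052 + 0.93042×0.87143×0.97511 = 0.322589 + 0.790615 = 1.113204.
Q̄ = (S_0/π) × [bracket] = (2887/π) × 1.113204 = 1023 W/m².

Q̄ ≈ 1.02e+03 W/m²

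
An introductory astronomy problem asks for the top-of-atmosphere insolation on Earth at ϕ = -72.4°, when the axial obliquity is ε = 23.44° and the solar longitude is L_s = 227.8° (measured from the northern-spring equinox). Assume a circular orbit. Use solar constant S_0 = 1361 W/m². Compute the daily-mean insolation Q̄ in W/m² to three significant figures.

Q̄ ≈ 383 W/m²

Solar declination: sin δ = sin ε · sin L_s = sin 23.44° × sin 227.8° = -0.29468, so δ = -17.139°.
cos h₀ = −tan(-72.4°) tan(-17.139°) = -0.9721, h₀ = 2.9049 rad.
Bracket: h₀ sin ϕ sin δ + cos ϕ cos δ sin h₀ = 2.9049×-0.95319×-0.29468 + 0.30237×0.95559×0.23445 = 0.815946 + 0.067742 = 0.883688.
Q̄ = (S_0/π) × [bracket] = (1361/π) × 0.883688 = 382.8 W/m².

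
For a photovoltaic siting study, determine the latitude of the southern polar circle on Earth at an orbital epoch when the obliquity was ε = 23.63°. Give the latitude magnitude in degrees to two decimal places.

66.37°

The polar circle is the lowest latitude that experiences at least one full rotation of continuous darkness at the northern-summer solstice; it lies at |φ| = 90° − ε = 90° − 23.63° = 66.37°.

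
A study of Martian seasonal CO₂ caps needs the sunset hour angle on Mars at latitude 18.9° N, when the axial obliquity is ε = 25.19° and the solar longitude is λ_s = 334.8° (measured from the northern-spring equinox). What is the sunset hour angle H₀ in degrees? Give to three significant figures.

H₀ = 86.4°

Solar declination: sin δ = sin ε · sin λ_s = sin 25.19° × sin 334.8° = -0.18122, so δ = -10.441°.
cos H₀ = −tan φ · tan δ = −tan(+18.9°) × tan(-10.441°) = 0.0631, so H₀ = 1.5077 rad = 86.38°.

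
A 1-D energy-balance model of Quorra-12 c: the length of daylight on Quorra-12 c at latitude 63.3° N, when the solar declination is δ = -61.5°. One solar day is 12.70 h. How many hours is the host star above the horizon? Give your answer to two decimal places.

cos H₀ = −tan φ · tan δ = 3.6620 ≥ 1, so the host star never rises (polar night) and H₀ = 0.
Daylight = 2H₀/(2π) × 12.70 h = (0.0000/π) × 12.70 = 0.00 h.

0.00 h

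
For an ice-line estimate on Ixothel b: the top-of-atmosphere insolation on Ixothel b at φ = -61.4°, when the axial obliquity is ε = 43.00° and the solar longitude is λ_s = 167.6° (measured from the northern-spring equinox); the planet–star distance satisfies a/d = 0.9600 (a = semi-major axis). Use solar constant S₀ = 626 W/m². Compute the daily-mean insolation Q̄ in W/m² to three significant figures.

Q̄ ≈ 53.1 W/m²

Solar declination: sin δ = sin ε · sin λ_s = sin 43.00° × sin 167.6° = 0.14645, so δ = +8.421°.
cos H₀ = −tan(-61.4°) tan(+8.421°) = 0.2715, H₀ = 1.2958 rad.
Bracket: H₀ sin φ sin δ + cos φ cos δ sin H₀ = 1.2958×-0.87798×0.14645 + 0.47869×0.98922×0.96243 = -0.166614 + 0.455739 = 0.289125.
Inverse-square distance factor (a/d)² = 0.9600² = 0.921600.
Q̄ = (S₀/π) × 0.921600 × [bracket] = (626/π) × 0.921600 × 0.289125 = 53.09 W/m².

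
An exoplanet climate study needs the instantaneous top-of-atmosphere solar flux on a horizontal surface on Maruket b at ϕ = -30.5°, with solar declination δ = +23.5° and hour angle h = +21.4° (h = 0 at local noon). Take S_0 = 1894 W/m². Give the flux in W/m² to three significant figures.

cos θ_z = sin ϕ sin δ + cos ϕ cos δ cos h = -0.202380 + 0.735688 = 0.533308.
Flux = S_0 · cos θ_z = 1894 × 0.533308 = 1010 W/m².

1.01e+03 W/m²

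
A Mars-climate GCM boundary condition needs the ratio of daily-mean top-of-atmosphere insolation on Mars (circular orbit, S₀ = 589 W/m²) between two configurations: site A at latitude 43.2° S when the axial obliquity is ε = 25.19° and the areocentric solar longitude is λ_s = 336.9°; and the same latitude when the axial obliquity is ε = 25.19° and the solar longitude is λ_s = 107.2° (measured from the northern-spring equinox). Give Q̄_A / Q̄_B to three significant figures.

— Configuration A (φ=-43.2°):
sin δ = sin 25.19° × sin 336.9° = -0.16699, so δ = -9.613°.
cos H₀ = −tan(-43.2°) tan(-9.613°) = -0.1590, H₀ = 1.7305 rad.
Bracket: H₀ sin φ sin δ + cos φ cos δ sin H₀ = 1.7305×-0.68455×-0.16699 + 0.72897×0.98596×0.98727 = 0.197819 + 0.709586 = 0.907405.
Q̄ = (S₀/π) × [bracket] = (589/π) × 0.907405 = 170.12 W/m².
— Configuration B (φ=-43.2°):
Solar declination: sin δ = sin ε · sin λ_s = sin 25.19° × sin 107.2° = 0.40659, so δ = +23.991°.
cos H₀ = −tan(-43.2°) tan(+23.991°) = 0.4179, H₀ = 1.1396 rad.
Bracket: H₀ sin φ sin δ + cos φ cos δ sin H₀ = 1.1396×-0.68455×0.40659 + 0.72897×0.91361×0.90849 = -0.317186 + 0.605049 = 0.287863.
Q̄ = (S₀/π) × [bracket] = (589/π) × 0.287863 = 53.970 W/m².
Ratio Q̄_A / Q̄_B = 170.12 / 53.970 = 3.152.

Q̄_A / Q̄_B ≈ 3.15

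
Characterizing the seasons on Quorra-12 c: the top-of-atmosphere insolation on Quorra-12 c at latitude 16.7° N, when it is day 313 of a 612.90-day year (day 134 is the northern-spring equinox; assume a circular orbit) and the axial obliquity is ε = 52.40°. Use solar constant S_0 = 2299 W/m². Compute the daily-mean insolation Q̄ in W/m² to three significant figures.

Solar longitude: L_s = 360° × (313 − 134)/612.90 = 105.140°.
sin δ = sin 52.40° × sin 105.140° = 0.76479, so δ = +49.888°.
cos h₀ = −tan(+16.7°) tan(+49.888°) = -0.3561, h₀ = 1.9349 rad.
Bracket: h₀ sin ϕ sin δ + cos ϕ cos δ sin h₀ = 1.9349×0.28736×0.76479 + 0.95782×0.64428×0.93444 = 0.425233 + 0.576647 = 1.001880.
Q̄ = (S_0/π) × [bracket] = (2299/π) × 1.001880 = 733.2 W/m².

Q̄ ≈ 733 W/m²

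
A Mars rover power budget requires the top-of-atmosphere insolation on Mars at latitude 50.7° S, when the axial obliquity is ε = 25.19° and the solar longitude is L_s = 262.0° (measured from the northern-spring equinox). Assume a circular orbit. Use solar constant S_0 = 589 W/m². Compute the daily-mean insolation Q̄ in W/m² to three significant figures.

Q̄ ≈ 222 W/m²

Solar declination: sin δ = sin ε · sin L_s = sin 25.19° × sin 262.0° = -0.42148, so δ = -24.928°.
cos h₀ = −tan(-50.7°) tan(-24.928°) = -0.5678, h₀ = 2.1747 rad.
Bracket: h₀ sin ϕ sin δ + cos ϕ cos δ sin h₀ = 2.1747×-0.77384×-0.42148 + 0.63338×0.90684×0.82313 = 0.709296 + 0.472785 = 1.182081.
Q̄ = (S_0/π) × [bracket] = (589/π) × 1.182081 = 221.6 W/m².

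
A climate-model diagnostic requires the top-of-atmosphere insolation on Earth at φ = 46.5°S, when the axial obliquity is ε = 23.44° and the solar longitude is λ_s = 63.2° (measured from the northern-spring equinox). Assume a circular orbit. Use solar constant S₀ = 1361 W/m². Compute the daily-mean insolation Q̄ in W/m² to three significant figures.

Solar declination: sin δ = sin ε · sin λ_s = sin 23.44° × sin 63.2° = 0.35506, so δ = +20.797°.
cos H₀ = −tan(-46.5°) tan(+20.797°) = 0.4002, H₀ = 1.1590 rad.
Bracket: H₀ sin φ sin δ + cos φ cos δ sin H₀ = 1.1590×-0.72537×0.35506 + 0.68835×0.93484×0.91641 = -0.298500 + 0.589707 = 0.291207.
Q̄ = (S₀/π) × [bracket] = (1361/π) × 0.291207 = 126.2 W/m².

Q̄ ≈ 126 W/m²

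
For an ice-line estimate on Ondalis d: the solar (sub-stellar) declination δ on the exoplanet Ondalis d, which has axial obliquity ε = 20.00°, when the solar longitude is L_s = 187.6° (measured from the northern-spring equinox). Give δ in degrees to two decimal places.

δ = -2.59°

sin δ = sin ε · sin L_s = sin 20.00° × sin 187.6° = -0.045234.
δ = arcsin(-0.045234) = -2.59°.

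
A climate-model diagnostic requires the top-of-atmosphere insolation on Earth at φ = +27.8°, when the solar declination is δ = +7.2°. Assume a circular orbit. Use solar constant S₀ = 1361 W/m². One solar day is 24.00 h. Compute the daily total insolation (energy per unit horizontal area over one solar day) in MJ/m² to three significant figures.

36.4 MJ/m²

cos H₀ = −tan(+27.8°) tan(+7.200°) = -0.0666, H₀ = 1.6375 rad.
Bracket: H₀ sin φ sin δ + cos φ cos δ sin H₀ = 1.6375×0.46639×0.12533 + 0.88458×0.99211×0.99778 = 0.095716 + 0.875652 = 0.971368.
Q̄ = (S₀/π) × [bracket] = (1361/π) × 0.971368 = 420.82 W/m².
Daily total = Q̄ × 24.00 h × 3600 s/h = 420.82 × 24.00 × 3600 / 10⁶ = 36.36 MJ/m².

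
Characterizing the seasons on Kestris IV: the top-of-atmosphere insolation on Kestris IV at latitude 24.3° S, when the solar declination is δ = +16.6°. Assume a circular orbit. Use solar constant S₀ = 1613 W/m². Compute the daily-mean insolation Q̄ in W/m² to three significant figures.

cos H₀ = −tan(-24.3°) tan(+16.600°) = 0.1346, H₀ = 1.4358 rad.
Bracket: H₀ sin φ sin δ + cos φ cos δ sin H₀ = 1.4358×-0.41151×0.28569 + 0.91140×0.95832×0.99090 = -0.168799 + 0.865465 = 0.696666.
Q̄ = (S₀/π) × [bracket] = (1613/π) × 0.696666 = 357.7 W/m².

Q̄ ≈ 358 W/m²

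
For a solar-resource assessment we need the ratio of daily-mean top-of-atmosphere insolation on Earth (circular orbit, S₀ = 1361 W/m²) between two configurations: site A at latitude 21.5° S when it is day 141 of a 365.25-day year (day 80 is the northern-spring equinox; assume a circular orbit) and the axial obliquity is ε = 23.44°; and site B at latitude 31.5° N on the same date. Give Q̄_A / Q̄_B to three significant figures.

Q̄_A / Q̄_B ≈ 0.620

— Configuration A (φ=-21.5°):
Solar longitude: λ_s = 360° × (141 − 80)/365.25 = 60.123°.
sin δ = sin 23.44° × sin 60.123° = 0.34492, so δ = +20.177°.
cos H₀ = −tan(-21.5°) tan(+20.177°) = 0.1448, H₀ = 1.4255 rad.
Bracket: H₀ sin φ sin δ + cos φ cos δ sin H₀ = 1.4255×-0.36650×0.34492 + 0.93042×0.93863×0.98947 = -0.180202 + 0.864124 = 0.683922.
Q̄ = (S₀/π) × [bracket] = (1361/π) × 0.683922 = 296.29 W/m².
— Configuration B (φ=+31.5°):
cos H₀ = −tan(+31.5°) tan(+20.177°) = -0.2252, H₀ = 1.7979 rad.
Bracket: H₀ sin φ sin δ + cos φ cos δ sin H₀ = 1.7979×0.52250×0.34492 + 0.85264×0.93863×0.97432 = 0.324019 + 0.779761 = 1.103780.
Q̄ = (S₀/π) × [bracket] = (1361/π) × 1.103780 = 478.18 W/m².
Ratio Q̄_A / Q̄_B = 296.29 / 478.18 = 0.6196.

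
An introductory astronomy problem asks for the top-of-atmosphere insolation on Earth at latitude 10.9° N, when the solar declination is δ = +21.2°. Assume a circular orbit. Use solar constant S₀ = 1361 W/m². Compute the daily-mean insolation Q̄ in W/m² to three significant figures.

Q̄ ≈ 444 W/m²

cos H₀ = −tan(+10.9°) tan(+21.200°) = -0.0747, H₀ = 1.6456 rad.
Bracket: H₀ sin φ sin δ + cos φ cos δ sin H₀ = 1.6456×0.18910×0.36162 + 0.98196×0.93232×0.99721 = 0.112530 + 0.912947 = 1.025477.
Q̄ = (S₀/π) × [bracket] = (1361/π) × 1.025477 = 444.3 W/m².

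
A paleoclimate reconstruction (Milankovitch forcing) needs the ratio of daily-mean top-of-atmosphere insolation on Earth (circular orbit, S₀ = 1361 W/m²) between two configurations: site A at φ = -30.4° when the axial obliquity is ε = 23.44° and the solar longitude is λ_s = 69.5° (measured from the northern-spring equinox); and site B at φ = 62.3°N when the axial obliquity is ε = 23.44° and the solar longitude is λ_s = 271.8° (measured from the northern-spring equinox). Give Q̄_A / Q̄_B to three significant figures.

— Configuration A (φ=-30.4°):
Solar declination: sin δ = sin ε · sin λ_s = sin 23.44° × sin 69.5° = 0.37260, so δ = +21.876°.
cos H₀ = −tan(-30.4°) tan(+21.876°) = 0.2356, H₀ = 1.3330 rad.
Bracket: H₀ sin φ sin δ + cos φ cos δ sin H₀ = 1.3330×-0.50603×0.37260 + 0.86251×0.92799×0.97186 = -0.251333 + 0.777877 = 0.526544.
Q̄ = (S₀/π) × [bracket] = (1361/π) × 0.526544 = 228.11 W/m².
— Configuration B (φ=+62.3°):
Solar declination: sin δ = sin ε · sin λ_s = sin 23.44° × sin 271.8° = -0.39759, so δ = -23.428°.
cos H₀ = −tan(+62.3°) tan(-23.428°) = 0.8253, H₀ = 0.6000 rad.
Bracket: H₀ sin φ sin δ + cos φ cos δ sin H₀ = 0.6000×0.88539×-0.39759 + 0.46484×0.91756×0.56463 = -0.211213 + 0.240825 = 0.029612.
Q̄ = (S₀/π) × [bracket] = (1361/π) × 0.029612 = 12.829 W/m².
Ratio Q̄_A / Q̄_B = 228.11 / 12.829 = 17.78.

Q̄_A / Q̄_B ≈ 17.8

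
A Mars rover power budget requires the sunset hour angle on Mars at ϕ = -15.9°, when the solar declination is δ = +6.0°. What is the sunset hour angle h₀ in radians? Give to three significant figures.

cos h₀ = −tan ϕ · tan δ = −tan(-15.9°) × tan(+6.000°) = 0.0299, so h₀ = 1.5409 rad = 88.28°.

h₀ = 1.54 rad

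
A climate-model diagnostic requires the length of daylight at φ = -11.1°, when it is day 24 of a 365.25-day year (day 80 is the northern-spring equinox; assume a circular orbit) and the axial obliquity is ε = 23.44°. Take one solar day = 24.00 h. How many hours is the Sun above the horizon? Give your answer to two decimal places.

Solar longitude: λ_s = 360° × (24 − 80)/365.25 = -55.195°, i.e. -55.195° + 360° = 304.805°.
sin δ = sin 23.44° × sin 304.805° = -0.32662, so δ = -19.064°.
cos H₀ = −tan φ · tan δ = −tan(-11.1°) × tan(-19.064°) = -0.0678, so H₀ = 1.6386 rad = 93.89°.
Daylight = 2H₀/(2π) × 24.00 h = (1.6386/π) × 24.00 = 12.52 h.

12.52 h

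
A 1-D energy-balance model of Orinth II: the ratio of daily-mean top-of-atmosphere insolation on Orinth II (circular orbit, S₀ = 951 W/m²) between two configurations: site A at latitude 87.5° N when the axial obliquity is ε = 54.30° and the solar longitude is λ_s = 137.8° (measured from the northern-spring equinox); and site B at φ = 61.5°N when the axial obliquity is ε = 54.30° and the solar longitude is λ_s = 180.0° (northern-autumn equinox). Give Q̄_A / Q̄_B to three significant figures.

Q̄_A / Q̄_B ≈ 3.59

— Configuration A (φ=+87.5°):
Solar declination: sin δ = sin ε · sin λ_s = sin 54.30° × sin 137.8° = 0.54549, so δ = +33.058°.
cos H₀ = −tan(+87.5°) tan(+33.058°) = -14.9071 ≤ −1 ⇒ polar day, H₀ = π.
Bracket: H₀ sin φ sin δ + cos φ cos δ sin H₀ = 3.1416×0.99905×0.54549 + 0.04362×0.83812×0.00000 = 1.712083 + 0.000000 = 1.712083.
Q̄ = (S₀/π) × [bracket] = (951/π) × 1.712083 = 518.27 W/m².
— Configuration B (φ=+61.5°):
Solar declination: sin δ = sin ε · sin λ_s = sin 54.30° × sin 180.0° = 0.00000, so δ = +0.000°.
cos H₀ = −tan(+61.5°) tan(+0.000°) = -0.0000, H₀ = 1.5708 rad.
Bracket: H₀ sin φ sin δ + cos φ cos δ sin H₀ = 1.5708×0.87882×0.00000 + 0.47716×1.00000×1.00000 = 0.000000 + 0.477160 = 0.477160.
Q̄ = (S₀/π) × [bracket] = (951/π) × 0.477160 = 144.44 W/m².
Ratio Q̄_A / Q̄_B = 518.27 / 144.44 = 3.588.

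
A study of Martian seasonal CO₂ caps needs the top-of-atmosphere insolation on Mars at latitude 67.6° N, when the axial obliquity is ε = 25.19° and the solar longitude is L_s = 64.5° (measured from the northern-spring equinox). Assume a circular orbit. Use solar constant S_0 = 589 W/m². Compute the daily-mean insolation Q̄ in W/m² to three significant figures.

Q̄ ≈ 209 W/m²

Solar declination: sin δ = sin ε · sin L_s = sin 25.19° × sin 64.5° = 0.38416, so δ = +22.592°.
cos h₀ = −tan(+67.6°) tan(+22.592°) = -1.0095 ≤ −1 ⇒ polar day, h₀ = π.
Bracket: h₀ sin ϕ sin δ + cos ϕ cos δ sin h₀ = 3.1416×0.92455×0.38416 + 0.38107×0.92327×0.00000 = 1.115818 + 0.000000 = 1.115818.
Q̄ = (S_0/π) × [bracket] = (589/π) × 1.115818 = 209.2 W/m².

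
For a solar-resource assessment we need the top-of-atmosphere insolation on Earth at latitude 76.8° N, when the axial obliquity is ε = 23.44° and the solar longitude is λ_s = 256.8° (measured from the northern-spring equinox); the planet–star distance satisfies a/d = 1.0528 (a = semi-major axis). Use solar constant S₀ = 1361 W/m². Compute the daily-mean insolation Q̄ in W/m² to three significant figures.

Solar declination: sin δ = sin ε · sin λ_s = sin 23.44° × sin 256.8° = -0.38728, so δ = -22.785°.
cos H₀ = −tan(+76.8°) tan(-22.785°) = 1.7909 ≥ 1 ⇒ polar night, H₀ = 0 and Q̄ = 0.
Inverse-square distance factor (a/d)² = 1.0528² = 1.108388.

Q̄ ≈ 0.00 W/m²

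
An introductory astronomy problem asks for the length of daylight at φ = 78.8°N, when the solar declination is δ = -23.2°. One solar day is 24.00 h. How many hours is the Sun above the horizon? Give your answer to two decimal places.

0.00 h

cos H₀ = −tan φ · tan δ = 2.1646 ≥ 1, so the Sun never rises (polar night) and H₀ = 0.
Daylight = 2H₀/(2π) × 24.00 h = (0.0000/π) × 24.00 = 0.00 h.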